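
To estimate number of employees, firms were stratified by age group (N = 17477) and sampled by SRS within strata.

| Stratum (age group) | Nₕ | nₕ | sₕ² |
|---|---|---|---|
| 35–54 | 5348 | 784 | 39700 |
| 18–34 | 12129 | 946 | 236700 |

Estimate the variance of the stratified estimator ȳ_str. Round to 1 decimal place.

Var(ȳ_str) = Σₕ Wₕ²(1 − fₕ)sₕ²/nₕ with Wₕ = Nₕ/N, N = 17477.
35–54: Wₕ = 0.30600217; term = 0.30600217²·(1 − 0.14659686)·39700/784 = 4.0464829.
18–34: Wₕ = 0.69399783; term = 0.69399783²·(1 − 0.07799489)·236700/946 = 111.1109.
Sum = 115.15738.

115.2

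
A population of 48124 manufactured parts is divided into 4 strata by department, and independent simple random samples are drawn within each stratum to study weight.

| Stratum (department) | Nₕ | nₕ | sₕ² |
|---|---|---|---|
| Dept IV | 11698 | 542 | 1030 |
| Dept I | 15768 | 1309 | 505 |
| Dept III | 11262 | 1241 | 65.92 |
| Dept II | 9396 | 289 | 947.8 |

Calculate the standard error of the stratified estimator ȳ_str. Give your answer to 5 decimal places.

0.51849

Var(ȳ_str) = Σₕ Wₕ²(1 − fₕ)sₕ²/nₕ with Wₕ = Nₕ/N, N = 48124.
Dept IV: Wₕ = 0.24308038; term = 0.24308038²·(1 − 0.04633271)·1030/542 = 0.10708648.
Dept I: Wₕ = 0.32765356; term = 0.32765356²·(1 − 0.08301624)·505/1309 = 0.037978968.
Dept III: Wₕ = 0.23402045; term = 0.23402045²·(1 − 0.11019357)·65.92/1241 = 0.0025885024.
Dept II: Wₕ = 0.19524562; term = 0.19524562²·(1 − 0.03075777)·947.8/289 = 0.12117521.
Sum = 0.26882916.
SE = √(0.26882916) = 0.51849.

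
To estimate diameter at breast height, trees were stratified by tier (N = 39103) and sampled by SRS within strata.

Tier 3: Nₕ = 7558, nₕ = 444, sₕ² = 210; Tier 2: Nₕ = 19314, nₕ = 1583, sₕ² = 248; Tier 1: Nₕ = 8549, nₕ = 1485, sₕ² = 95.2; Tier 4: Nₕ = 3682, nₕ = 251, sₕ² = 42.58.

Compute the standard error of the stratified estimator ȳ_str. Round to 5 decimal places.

0.23591

Var(ȳ_str) = Σₕ Wₕ²(1 − fₕ)sₕ²/nₕ with Wₕ = Nₕ/N, N = 39103.
Tier 3: Wₕ = 0.19328440; term = 0.19328440²·(1 − 0.05874570)·210/444 = 0.016631711.
Tier 2: Wₕ = 0.49392630; term = 0.49392630²·(1 − 0.08196127)·248/1583 = 0.035087794.
Tier 1: Wₕ = 0.21862773; term = 0.21862773²·(1 − 0.17370453)·95.2/1485 = 0.0025319571.
Tier 4: Wₕ = 0.09416157; term = 0.09416157²·(1 − 0.06816947)·42.58/251 = 0.0014015748.
Sum = 0.055653037.
SE = √(0.055653037) = 0.23591.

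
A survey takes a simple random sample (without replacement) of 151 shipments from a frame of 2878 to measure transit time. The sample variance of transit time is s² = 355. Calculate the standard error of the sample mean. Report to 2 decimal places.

Under SRS without replacement, Var(ȳ) = (1 − f)·s²/n with f = n/N = 151/2878 = 0.05246699.
Var(ȳ) = (1 − 0.05246699)·355/151 = 0.94753301·2.3509934 = 2.2276438.
SE(ȳ) = √(2.2276438) = 1.49.

1.49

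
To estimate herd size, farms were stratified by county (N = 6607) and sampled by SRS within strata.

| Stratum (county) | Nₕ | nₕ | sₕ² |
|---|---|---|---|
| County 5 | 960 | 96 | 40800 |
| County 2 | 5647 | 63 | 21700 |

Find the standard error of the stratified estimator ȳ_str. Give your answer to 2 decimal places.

16.03

Var(ȳ_str) = Σₕ Wₕ²(1 − fₕ)sₕ²/nₕ with Wₕ = Nₕ/N, N = 6607.
County 5: Wₕ = 0.14530044; term = 0.14530044²·(1 − 0.10000000)·40800/96 = 8.0754232.
County 2: Wₕ = 0.85469956; term = 0.85469956²·(1 − 0.01115637)·21700/63 = 248.8134.
Sum = 256.88882.
SE = √(256.88882) = 16.03.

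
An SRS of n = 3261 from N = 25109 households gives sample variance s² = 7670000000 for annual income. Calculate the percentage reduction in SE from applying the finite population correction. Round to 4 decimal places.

6.7194

f = n/N = 3261/25109 = 0.12987375.
SE_no-fpc = √(s²/n) = 1533.636; SE_fpc = √((1−f)s²/n) = 1430.5842.
Ratio = √(1−f) = 0.93280558. Reduction = 100·(1 − 0.93280558) = 6.7194%.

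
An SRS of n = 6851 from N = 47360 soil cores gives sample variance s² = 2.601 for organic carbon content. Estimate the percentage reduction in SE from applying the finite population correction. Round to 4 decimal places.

7.5153

f = n/N = 6851/47360 = 0.14465794.
SE_no-fpc = √(s²/n) = 0.019484676; SE_fpc = √((1−f)s²/n) = 0.018020345.
Ratio = √(1−f) = 0.92484705. Reduction = 100·(1 − 0.92484705) = 7.5153%.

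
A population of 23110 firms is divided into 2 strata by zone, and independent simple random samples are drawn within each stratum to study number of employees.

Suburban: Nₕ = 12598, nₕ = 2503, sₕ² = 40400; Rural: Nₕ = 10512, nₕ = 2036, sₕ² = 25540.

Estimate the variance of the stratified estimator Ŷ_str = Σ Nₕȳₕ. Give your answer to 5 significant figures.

3.1704 × 10^9

Var(Ŷ_str) = Σₕ Nₕ²(1 − fₕ)sₕ²/nₕ.
Suburban: 12598²·(1 − 2503/12598)·40400/2503 = 2.052714 × 10^9.
Rural: 10512²·(1 − 2036/10512)·25540/2036 = 1.117685 × 10^9.
Sum = 3.170399 × 10^9.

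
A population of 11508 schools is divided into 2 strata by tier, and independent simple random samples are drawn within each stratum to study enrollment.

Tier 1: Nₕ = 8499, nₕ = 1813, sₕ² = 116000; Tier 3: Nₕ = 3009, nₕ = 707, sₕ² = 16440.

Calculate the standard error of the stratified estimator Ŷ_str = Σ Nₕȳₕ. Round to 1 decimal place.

61618.4

Var(Ŷ_str) = Σₕ Nₕ²(1 − fₕ)sₕ²/nₕ.
Tier 1: 8499²·(1 − 1813/8499)·116000/1813 = 3.6357531 × 10^9.
Tier 3: 3009²·(1 − 707/3009)·16440/707 = 1.6106824 × 10^8.
Sum = 3.7968213 × 10^9.
SE = √(3.7968213 × 10^9) = 61618.4.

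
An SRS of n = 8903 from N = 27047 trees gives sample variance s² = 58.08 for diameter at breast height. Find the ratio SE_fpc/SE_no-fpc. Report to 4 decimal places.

0.8190

f = n/N = 8903/27047 = 0.32916775.
SE_no-fpc = √(s²/n) = 0.080769076; SE_fpc = √((1−f)s²/n) = 0.066153387.
Ratio = √(1−f) = 0.81904350.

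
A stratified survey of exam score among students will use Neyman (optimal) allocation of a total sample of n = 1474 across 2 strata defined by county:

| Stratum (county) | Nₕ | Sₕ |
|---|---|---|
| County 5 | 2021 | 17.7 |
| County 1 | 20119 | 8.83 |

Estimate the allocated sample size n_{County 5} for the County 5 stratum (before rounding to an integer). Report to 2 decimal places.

Neyman allocation: nₕ = n·NₕSₕ / Σⱼ NⱼSⱼ.
Σ NⱼSⱼ = 2021·17.7 + 20119·8.83 = 213422.47.
n_{County 5} = 1474·2021·17.7 / 213422.47 = 247.06.

247.06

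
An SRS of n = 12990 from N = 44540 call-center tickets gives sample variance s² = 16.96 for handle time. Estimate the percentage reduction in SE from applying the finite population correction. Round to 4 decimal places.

15.8363

f = n/N = 12990/44540 = 0.29164796.
SE_no-fpc = √(s²/n) = 0.03613336; SE_fpc = √((1−f)s²/n) = 0.030411156.
Ratio = √(1−f) = 0.84163653. Reduction = 100·(1 − 0.84163653) = 15.8363%.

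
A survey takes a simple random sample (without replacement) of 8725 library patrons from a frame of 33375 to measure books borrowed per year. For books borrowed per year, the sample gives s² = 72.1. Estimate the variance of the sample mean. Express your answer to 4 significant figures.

0.006103

Under SRS without replacement, Var(ȳ) = (1 − f)·s²/n with f = n/N = 8725/33375 = 0.26142322.
Var(ȳ) = (1 − 0.26142322)·72.1/8725 = 0.73857678·0.0082636103 = 0.0061033107.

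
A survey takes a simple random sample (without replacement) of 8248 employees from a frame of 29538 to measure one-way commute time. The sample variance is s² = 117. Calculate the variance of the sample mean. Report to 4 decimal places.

0.0102

Under SRS without replacement, Var(ȳ) = (1 − f)·s²/n with f = n/N = 8248/29538 = 0.27923353.
Var(ȳ) = (1 − 0.27923353)·117/8248 = 0.72076647·0.014185257 = 0.010224258.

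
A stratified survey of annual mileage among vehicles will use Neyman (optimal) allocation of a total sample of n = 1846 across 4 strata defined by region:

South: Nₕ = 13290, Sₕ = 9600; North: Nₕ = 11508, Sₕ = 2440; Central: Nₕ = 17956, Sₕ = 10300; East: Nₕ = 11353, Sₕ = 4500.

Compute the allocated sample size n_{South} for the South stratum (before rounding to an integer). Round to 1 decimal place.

601.3

Neyman allocation: nₕ = n·NₕSₕ / Σⱼ NⱼSⱼ.
Σ NⱼSⱼ = 13290·9600 + 11508·2440 + 17956·10300 + 11353·4500 = 3.9169882 × 10^8.
n_{South} = 1846·13290·9600 / (3.9169882 × 10^8) = 601.3.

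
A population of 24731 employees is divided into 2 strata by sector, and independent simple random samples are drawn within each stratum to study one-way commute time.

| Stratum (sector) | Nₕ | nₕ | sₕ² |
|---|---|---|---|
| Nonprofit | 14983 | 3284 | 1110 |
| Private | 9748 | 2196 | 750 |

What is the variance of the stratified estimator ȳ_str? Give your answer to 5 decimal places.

0.13798

Var(ȳ_str) = Σₕ Wₕ²(1 − fₕ)sₕ²/nₕ with Wₕ = Nₕ/N, N = 24731.
Nonprofit: Wₕ = 0.60583883; term = 0.60583883²·(1 − 0.21918174)·1110/3284 = 0.096868817.
Private: Wₕ = 0.39416117; term = 0.39416117²·(1 − 0.22527698)·750/2196 = 0.04110769.
Sum = 0.13797651.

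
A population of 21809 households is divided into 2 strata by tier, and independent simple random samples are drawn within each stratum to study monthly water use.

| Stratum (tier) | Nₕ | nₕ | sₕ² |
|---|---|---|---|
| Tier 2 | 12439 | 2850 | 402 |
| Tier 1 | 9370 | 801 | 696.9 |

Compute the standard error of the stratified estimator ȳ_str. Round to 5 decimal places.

Var(ȳ_str) = Σₕ Wₕ²(1 − fₕ)sₕ²/nₕ with Wₕ = Nₕ/N, N = 21809.
Tier 2: Wₕ = 0.57036086; term = 0.57036086²·(1 − 0.22911810)·402/2850 = 0.035372721.
Tier 1: Wₕ = 0.42963914; term = 0.42963914²·(1 − 0.08548559)·696.9/801 = 0.14687104.
Sum = 0.18224376.
SE = √(0.18224376) = 0.42690.

0.42690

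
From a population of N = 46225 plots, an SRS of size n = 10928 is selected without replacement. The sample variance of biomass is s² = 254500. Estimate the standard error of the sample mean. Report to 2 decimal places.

4.22

Under SRS without replacement, Var(ȳ) = (1 − f)·s²/n with f = n/N = 10928/46225 = 0.23640887.
Var(ȳ) = (1 − 0.23640887)·254500/10928 = 0.76359113·23.288799 = 17.783121.
SE(ȳ) = √(17.783121) = 4.22.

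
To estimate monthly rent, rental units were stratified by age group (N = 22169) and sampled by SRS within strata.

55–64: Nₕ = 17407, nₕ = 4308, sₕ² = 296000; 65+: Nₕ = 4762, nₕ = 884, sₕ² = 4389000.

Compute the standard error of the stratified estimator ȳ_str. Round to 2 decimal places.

Var(ȳ_str) = Σₕ Wₕ²(1 − fₕ)sₕ²/nₕ with Wₕ = Nₕ/N, N = 22169.
55–64: Wₕ = 0.78519554; term = 0.78519554²·(1 − 0.24748664)·296000/4308 = 31.877619.
65+: Wₕ = 0.21480446; term = 0.21480446²·(1 − 0.18563629)·4389000/884 = 186.5599.
Sum = 218.43752.
SE = √(218.43752) = 14.78.

14.78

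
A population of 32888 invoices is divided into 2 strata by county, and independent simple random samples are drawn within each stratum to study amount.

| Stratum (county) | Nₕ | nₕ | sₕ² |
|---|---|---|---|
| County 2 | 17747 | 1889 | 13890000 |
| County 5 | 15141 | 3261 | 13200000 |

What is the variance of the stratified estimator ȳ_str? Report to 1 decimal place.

Var(ȳ_str) = Σₕ Wₕ²(1 − fₕ)sₕ²/nₕ with Wₕ = Nₕ/N, N = 32888.
County 2: Wₕ = 0.53961931; term = 0.53961931²·(1 − 0.10644053)·13890000/1889 = 1913.2368.
County 5: Wₕ = 0.46038069; term = 0.46038069²·(1 − 0.21537547)·13200000/3261 = 673.1614.
Sum = 2586.3982.

2586.4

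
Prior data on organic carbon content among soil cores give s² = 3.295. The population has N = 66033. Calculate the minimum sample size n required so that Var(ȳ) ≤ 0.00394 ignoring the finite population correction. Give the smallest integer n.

Without fpc, n₀ = s²/D = 3.295/0.00394 = 836.2944.
Rounding up, n = 837.

837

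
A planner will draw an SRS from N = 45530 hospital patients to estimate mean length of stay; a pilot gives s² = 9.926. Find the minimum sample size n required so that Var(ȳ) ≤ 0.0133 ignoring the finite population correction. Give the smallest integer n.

747

Without fpc, n₀ = s²/D = 9.926/0.0133 = 746.3158.
Rounding up, n = 747.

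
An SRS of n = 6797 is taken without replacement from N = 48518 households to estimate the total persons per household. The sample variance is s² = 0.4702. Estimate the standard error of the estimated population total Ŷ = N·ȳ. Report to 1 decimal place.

374.2

Var(Ŷ) = N²·Var(ȳ) = N²·(1 − n/N)·s²/n.
f = 6797/48518 = 0.14009234; Var(ȳ) = 0.85990766·0.4702/6797 = 5.948633 × 10^-5.
Var(Ŷ) = 48518² · (5.948633 × 10^-5) = 140030.6.
SE(Ŷ) = √(140030.6) = 374.2.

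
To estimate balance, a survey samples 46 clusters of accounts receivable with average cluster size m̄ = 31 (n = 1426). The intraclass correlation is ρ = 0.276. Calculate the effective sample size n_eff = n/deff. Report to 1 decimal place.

153.7

deff = 1 + (31 − 1)·0.276 = 1 + 8.28 = 9.28.
n_eff = 1426 / 9.28 = 153.7.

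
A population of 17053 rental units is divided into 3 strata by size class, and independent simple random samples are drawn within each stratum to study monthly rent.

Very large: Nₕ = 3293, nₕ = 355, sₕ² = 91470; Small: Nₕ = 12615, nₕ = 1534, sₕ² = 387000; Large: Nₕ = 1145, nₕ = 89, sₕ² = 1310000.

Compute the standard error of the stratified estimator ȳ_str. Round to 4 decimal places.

13.8218

Var(ȳ_str) = Σₕ Wₕ²(1 − fₕ)sₕ²/nₕ with Wₕ = Nₕ/N, N = 17053.
Very large: Wₕ = 0.19310385; term = 0.19310385²·(1 − 0.10780443)·91470/355 = 8.5721994.
Small: Wₕ = 0.73975254; term = 0.73975254²·(1 − 0.12160127)·387000/1534 = 121.26912.
Large: Wₕ = 0.06714361; term = 0.06714361²·(1 − 0.07772926)·1310000/89 = 61.199674.
Sum = 191.04099.
SE = √(191.04099) = 13.8218.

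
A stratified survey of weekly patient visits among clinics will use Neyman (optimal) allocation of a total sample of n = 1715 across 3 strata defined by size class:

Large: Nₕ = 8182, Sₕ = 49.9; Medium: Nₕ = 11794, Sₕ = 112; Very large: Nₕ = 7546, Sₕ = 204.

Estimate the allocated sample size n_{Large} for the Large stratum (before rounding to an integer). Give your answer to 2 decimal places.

214.22

Neyman allocation: nₕ = n·NₕSₕ / Σⱼ NⱼSⱼ.
Σ NⱼSⱼ = 8182·49.9 + 11794·112 + 7546·204 = 3.2685938 × 10^6.
n_{Large} = 1715·8182·49.9 / (3.2685938 × 10^6) = 214.22.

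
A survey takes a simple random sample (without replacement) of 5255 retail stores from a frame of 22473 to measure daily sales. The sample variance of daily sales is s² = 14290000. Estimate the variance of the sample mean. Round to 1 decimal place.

Under SRS without replacement, Var(ȳ) = (1 − f)·s²/n with f = n/N = 5255/22473 = 0.23383616.
Var(ȳ) = (1 − 0.23383616)·14290000/5255 = 0.76616384·2719.3149 = 2083.4408.

2083.4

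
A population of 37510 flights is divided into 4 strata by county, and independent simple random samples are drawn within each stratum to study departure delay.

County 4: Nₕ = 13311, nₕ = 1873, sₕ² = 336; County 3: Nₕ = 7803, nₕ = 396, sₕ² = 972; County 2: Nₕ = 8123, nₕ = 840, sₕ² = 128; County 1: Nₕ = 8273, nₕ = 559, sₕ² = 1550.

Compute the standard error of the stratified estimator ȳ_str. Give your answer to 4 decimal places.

Var(ȳ_str) = Σₕ Wₕ²(1 − fₕ)sₕ²/nₕ with Wₕ = Nₕ/N, N = 37510.
County 4: Wₕ = 0.35486537; term = 0.35486537²·(1 − 0.14071069)·336/1873 = 0.019411905.
County 3: Wₕ = 0.20802453; term = 0.20802453²·(1 − 0.05074971)·972/396 = 0.10082794.
County 2: Wₕ = 0.21655559; term = 0.21655559²·(1 − 0.10341007)·128/840 = 0.0064071268.
County 1: Wₕ = 0.22055452; term = 0.22055452²·(1 − 0.06756920)·1550/559 = 0.1257675.
Sum = 0.25241447.
SE = √(0.25241447) = 0.5024.

0.5024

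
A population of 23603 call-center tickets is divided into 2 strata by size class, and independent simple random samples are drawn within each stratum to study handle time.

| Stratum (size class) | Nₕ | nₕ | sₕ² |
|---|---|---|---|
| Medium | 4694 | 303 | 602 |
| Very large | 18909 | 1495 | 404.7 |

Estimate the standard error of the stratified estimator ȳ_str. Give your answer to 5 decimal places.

0.48323

Var(ȳ_str) = Σₕ Wₕ²(1 − fₕ)sₕ²/nₕ with Wₕ = Nₕ/N, N = 23603.
Medium: Wₕ = 0.19887302; term = 0.19887302²·(1 − 0.06455049)·602/303 = 0.073506539.
Very large: Wₕ = 0.80112698; term = 0.80112698²·(1 − 0.07906288)·404.7/1495 = 0.16000174.
Sum = 0.23350828.
SE = √(0.23350828) = 0.48323.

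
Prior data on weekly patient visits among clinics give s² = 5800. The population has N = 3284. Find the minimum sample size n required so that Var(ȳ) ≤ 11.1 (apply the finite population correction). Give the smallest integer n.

Without fpc, n₀ = s²/D = 5800/11.1 = 522.5225.
With fpc, (1 − n/N)·s²/n ≤ D requires n ≥ n₀/(1 + n₀/N) = 522.5225/(1 + 522.5225/3284) = 450.7957.
Rounding up, n = 451.

451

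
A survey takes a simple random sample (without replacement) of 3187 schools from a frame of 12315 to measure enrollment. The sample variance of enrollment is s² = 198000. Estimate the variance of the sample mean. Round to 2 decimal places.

Under SRS without replacement, Var(ȳ) = (1 − f)·s²/n with f = n/N = 3187/12315 = 0.25879009.
Var(ȳ) = (1 − 0.25879009)·198000/3187 = 0.74120991·62.127393 = 46.049439.

46.05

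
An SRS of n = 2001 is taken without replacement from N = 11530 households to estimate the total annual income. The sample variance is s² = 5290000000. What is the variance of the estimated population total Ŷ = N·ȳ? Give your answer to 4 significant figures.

2.905 × 10^14

Var(Ŷ) = N²·Var(ȳ) = N²·(1 − n/N)·s²/n.
f = 2001/11530 = 0.17354727; Var(ȳ) = 0.82645273·5290000000/2001 = 2.184875 × 10^6.
Var(Ŷ) = 11530² · (2.184875 × 10^6) = 2.9045925 × 10^14.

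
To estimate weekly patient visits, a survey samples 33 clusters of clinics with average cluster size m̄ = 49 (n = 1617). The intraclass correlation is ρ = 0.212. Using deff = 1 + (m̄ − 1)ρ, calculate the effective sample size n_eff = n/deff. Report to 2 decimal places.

144.69

deff = 1 + (49 − 1)·0.212 = 1 + 10.176 = 11.176.
n_eff = 1617 / 11.176 = 144.69.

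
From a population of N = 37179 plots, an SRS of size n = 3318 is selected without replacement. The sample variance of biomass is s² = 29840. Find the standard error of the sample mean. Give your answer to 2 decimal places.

Under SRS without replacement, Var(ȳ) = (1 − f)·s²/n with f = n/N = 3318/37179 = 0.08924393.
Var(ȳ) = (1 − 0.08924393)·29840/3318 = 0.91075607·8.9933695 = 8.1907659.
SE(ȳ) = √(8.1907659) = 2.86.

2.86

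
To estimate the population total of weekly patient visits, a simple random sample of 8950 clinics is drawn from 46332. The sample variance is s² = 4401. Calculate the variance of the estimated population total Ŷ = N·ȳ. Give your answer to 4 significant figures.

Var(Ŷ) = N²·Var(ȳ) = N²·(1 − n/N)·s²/n.
f = 8950/46332 = 0.19317103; Var(ȳ) = 0.80682897·4401/8950 = 0.3967435.
Var(Ŷ) = 46332² · 0.3967435 = 8.5167111 × 10^8.

8.517 × 10^8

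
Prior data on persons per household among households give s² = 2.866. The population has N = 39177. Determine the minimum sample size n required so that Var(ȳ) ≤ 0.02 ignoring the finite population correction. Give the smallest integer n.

144

Without fpc, n₀ = s²/D = 2.866/0.02 = 143.3000.
Rounding up, n = 144.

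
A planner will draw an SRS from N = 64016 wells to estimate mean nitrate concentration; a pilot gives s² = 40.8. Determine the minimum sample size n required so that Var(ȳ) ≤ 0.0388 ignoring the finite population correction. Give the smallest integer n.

Without fpc, n₀ = s²/D = 40.8/0.0388 = 1051.5464.
Rounding up, n = 1052.

1052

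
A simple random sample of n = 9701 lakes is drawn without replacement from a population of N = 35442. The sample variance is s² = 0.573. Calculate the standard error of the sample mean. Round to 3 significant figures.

0.00655

Under SRS without replacement, Var(ȳ) = (1 − f)·s²/n with f = n/N = 9701/35442 = 0.27371480.
Var(ȳ) = (1 − 0.27371480)·0.573/9701 = 0.72628520·5.9066076 × 10^-5 = 4.2898816 × 10^-5.
SE(ȳ) = √(4.2898816 × 10^-5) = 0.00655.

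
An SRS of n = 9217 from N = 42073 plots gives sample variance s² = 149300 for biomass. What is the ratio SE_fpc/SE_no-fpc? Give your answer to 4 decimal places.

0.8837

f = n/N = 9217/42073 = 0.21907161.
SE_no-fpc = √(s²/n) = 4.0247148; SE_fpc = √((1−f)s²/n) = 3.5566466.
Ratio = √(1−f) = 0.88370153.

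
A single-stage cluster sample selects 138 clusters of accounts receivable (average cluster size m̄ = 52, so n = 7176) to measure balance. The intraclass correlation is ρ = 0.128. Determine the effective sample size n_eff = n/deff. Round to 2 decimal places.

deff = 1 + (52 − 1)·0.128 = 1 + 6.528 = 7.528.
n_eff = 7176 / 7.528 = 953.24.

953.24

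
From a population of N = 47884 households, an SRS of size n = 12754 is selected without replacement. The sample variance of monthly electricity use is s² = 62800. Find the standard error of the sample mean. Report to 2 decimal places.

Under SRS without replacement, Var(ȳ) = (1 − f)·s²/n with f = n/N = 12754/47884 = 0.26635202.
Var(ȳ) = (1 − 0.26635202)·62800/12754 = 0.73364798·4.9239454 = 3.6124426.
SE(ȳ) = √(3.6124426) = 1.90.

1.90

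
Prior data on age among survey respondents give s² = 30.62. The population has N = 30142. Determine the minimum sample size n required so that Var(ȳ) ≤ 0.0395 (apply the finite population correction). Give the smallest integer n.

756

Without fpc, n₀ = s²/D = 30.62/0.0395 = 775.1899.
With fpc, (1 − n/N)·s²/n ≤ D requires n ≥ n₀/(1 + n₀/N) = 775.1899/(1 + 775.1899/30142) = 755.7535.
Rounding up, n = 756.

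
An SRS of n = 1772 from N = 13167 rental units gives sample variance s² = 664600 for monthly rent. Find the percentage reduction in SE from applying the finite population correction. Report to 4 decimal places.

6.9720

f = n/N = 1772/13167 = 0.13457887.
SE_no-fpc = √(s²/n) = 19.366374; SE_fpc = √((1−f)s²/n) = 18.016153.
Ratio = √(1−f) = 0.93028013. Reduction = 100·(1 − 0.93028013) = 6.9720%.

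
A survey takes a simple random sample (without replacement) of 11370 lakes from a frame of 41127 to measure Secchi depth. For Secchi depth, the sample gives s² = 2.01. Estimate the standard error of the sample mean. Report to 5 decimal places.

0.01131

Under SRS without replacement, Var(ȳ) = (1 − f)·s²/n with f = n/N = 11370/41127 = 0.27646072.
Var(ȳ) = (1 − 0.27646072)·2.01/11370 = 0.72353928·1.76781 × 10^-4 = 1.27908 × 10^-4.
SE(ȳ) = √(1.27908 × 10^-4) = 0.01131.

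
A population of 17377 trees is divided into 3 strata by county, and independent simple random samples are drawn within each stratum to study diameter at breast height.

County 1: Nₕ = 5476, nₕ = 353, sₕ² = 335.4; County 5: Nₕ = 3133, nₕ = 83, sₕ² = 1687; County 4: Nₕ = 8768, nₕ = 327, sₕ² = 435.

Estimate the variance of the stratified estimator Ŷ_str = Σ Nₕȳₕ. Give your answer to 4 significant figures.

Var(Ŷ_str) = Σₕ Nₕ²(1 − fₕ)sₕ²/nₕ.
County 1: 5476²·(1 − 353/5476)·335.4/353 = 2.6654844 × 10^7.
County 5: 3133²·(1 − 83/3133)·1687/83 = 1.9422146 × 10^8.
County 4: 8768²·(1 − 327/8768)·435/327 = 9.8454585 × 10^7.
Sum = 3.1933089 × 10^8.

3.193 × 10^8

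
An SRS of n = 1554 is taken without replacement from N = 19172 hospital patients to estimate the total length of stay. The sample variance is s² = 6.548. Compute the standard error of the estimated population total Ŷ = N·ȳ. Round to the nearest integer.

1193

Var(Ŷ) = N²·Var(ȳ) = N²·(1 − n/N)·s²/n.
f = 1554/19172 = 0.08105571; Var(ȳ) = 0.91894429·6.548/1554 = 0.0038721025.
Var(Ŷ) = 19172² · 0.0038721025 = 1.4232516 × 10^6.
SE(Ŷ) = √(1.4232516 × 10^6) = 1193.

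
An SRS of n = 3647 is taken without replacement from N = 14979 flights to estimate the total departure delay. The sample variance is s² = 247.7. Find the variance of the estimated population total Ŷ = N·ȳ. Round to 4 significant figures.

1.153 × 10^7

Var(Ŷ) = N²·Var(ȳ) = N²·(1 − n/N)·s²/n.
f = 3647/14979 = 0.24347420; Var(ȳ) = 0.75652580·247.7/3647 = 0.051382353.
Var(Ŷ) = 14979² · 0.051382353 = 1.1528681 × 10^7.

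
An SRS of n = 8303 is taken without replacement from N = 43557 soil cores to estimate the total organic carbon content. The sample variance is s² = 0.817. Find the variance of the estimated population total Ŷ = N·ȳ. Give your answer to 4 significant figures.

Var(Ŷ) = N²·Var(ȳ) = N²·(1 − n/N)·s²/n.
f = 8303/43557 = 0.19062378; Var(ȳ) = 0.80937622·0.817/8303 = 7.9641138 × 10^-5.
Var(Ŷ) = 43557² · (7.9641138 × 10^-5) = 151096.14.

151100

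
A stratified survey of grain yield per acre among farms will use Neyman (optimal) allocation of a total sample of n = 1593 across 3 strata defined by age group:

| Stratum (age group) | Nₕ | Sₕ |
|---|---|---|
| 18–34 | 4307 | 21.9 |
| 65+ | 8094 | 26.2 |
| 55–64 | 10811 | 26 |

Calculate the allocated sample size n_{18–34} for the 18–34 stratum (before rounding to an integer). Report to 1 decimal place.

255.8

Neyman allocation: nₕ = n·NₕSₕ / Σⱼ NⱼSⱼ.
Σ NⱼSⱼ = 4307·21.9 + 8094·26.2 + 10811·26 = 587472.1.
n_{18–34} = 1593·4307·21.9 / 587472.1 = 255.8.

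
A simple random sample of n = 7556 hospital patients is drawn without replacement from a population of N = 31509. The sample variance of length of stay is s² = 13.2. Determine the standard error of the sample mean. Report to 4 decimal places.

0.0364

Under SRS without replacement, Var(ȳ) = (1 − f)·s²/n with f = n/N = 7556/31509 = 0.23980450.
Var(ȳ) = (1 − 0.23980450)·13.2/7556 = 0.76019550·0.0017469561 = 0.0013280281.
SE(ȳ) = √(0.0013280281) = 0.0364.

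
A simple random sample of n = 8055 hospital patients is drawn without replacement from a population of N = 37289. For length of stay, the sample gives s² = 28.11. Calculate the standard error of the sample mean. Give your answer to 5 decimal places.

0.05231

Under SRS without replacement, Var(ȳ) = (1 − f)·s²/n with f = n/N = 8055/37289 = 0.21601545.
Var(ȳ) = (1 − 0.21601545)·28.11/8055 = 0.78398455·0.0034897579 = 0.0027359163.
SE(ȳ) = √(0.0027359163) = 0.05231.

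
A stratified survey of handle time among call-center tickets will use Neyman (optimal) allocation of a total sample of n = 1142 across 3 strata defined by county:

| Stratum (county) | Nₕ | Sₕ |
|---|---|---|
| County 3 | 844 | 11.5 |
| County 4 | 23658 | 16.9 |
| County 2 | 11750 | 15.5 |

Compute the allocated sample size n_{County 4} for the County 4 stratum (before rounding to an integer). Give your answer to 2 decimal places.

771.73

Neyman allocation: nₕ = n·NₕSₕ / Σⱼ NⱼSⱼ.
Σ NⱼSⱼ = 844·11.5 + 23658·16.9 + 11750·15.5 = 591651.2.
n_{County 4} = 1142·23658·16.9 / 591651.2 = 771.73.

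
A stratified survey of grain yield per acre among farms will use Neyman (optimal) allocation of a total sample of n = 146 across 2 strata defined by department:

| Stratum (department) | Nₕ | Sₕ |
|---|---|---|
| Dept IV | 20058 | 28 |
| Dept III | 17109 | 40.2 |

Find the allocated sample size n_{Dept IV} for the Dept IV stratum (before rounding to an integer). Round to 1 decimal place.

Neyman allocation: nₕ = n·NₕSₕ / Σⱼ NⱼSⱼ.
Σ NⱼSⱼ = 20058·28 + 17109·40.2 = 1.2494058 × 10^6.
n_{Dept IV} = 146·20058·28 / (1.2494058 × 10^6) = 65.6.

65.6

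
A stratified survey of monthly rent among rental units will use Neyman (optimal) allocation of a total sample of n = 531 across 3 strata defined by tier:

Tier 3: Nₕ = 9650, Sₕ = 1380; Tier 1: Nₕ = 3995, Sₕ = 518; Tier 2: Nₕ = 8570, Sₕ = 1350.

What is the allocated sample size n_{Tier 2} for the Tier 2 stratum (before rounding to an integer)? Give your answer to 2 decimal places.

Neyman allocation: nₕ = n·NₕSₕ / Σⱼ NⱼSⱼ.
Σ NⱼSⱼ = 9650·1380 + 3995·518 + 8570·1350 = 2.695591 × 10^7.
n_{Tier 2} = 531·8570·1350 / (2.695591 × 10^7) = 227.91.

227.91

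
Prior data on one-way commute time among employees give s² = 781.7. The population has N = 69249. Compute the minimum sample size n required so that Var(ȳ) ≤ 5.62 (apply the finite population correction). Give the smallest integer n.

Without fpc, n₀ = s²/D = 781.7/5.62 = 139.0925.
With fpc, (1 − n/N)·s²/n ≤ D requires n ≥ n₀/(1 + n₀/N) = 139.0925/(1 + 139.0925/69249) = 138.8137.
Rounding up, n = 139.

139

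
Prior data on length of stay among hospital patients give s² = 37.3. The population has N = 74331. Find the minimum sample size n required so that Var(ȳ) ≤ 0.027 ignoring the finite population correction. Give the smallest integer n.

Without fpc, n₀ = s²/D = 37.3/0.027 = 1381.4815.
Rounding up, n = 1382.

1382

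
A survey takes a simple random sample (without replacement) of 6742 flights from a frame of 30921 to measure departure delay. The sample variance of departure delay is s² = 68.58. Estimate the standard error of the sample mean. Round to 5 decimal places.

Under SRS without replacement, Var(ȳ) = (1 − f)·s²/n with f = n/N = 6742/30921 = 0.21803952.
Var(ȳ) = (1 − 0.21803952)·68.58/6742 = 0.78196048·0.010172056 = 0.0079541456.
SE(ȳ) = √(0.0079541456) = 0.08919.

0.08919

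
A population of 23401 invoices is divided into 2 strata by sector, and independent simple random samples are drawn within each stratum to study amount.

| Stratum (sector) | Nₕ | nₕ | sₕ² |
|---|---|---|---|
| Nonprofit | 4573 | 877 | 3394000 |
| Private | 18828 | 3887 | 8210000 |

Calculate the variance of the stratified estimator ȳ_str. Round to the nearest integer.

Var(ȳ_str) = Σₕ Wₕ²(1 − fₕ)sₕ²/nₕ with Wₕ = Nₕ/N, N = 23401.
Nonprofit: Wₕ = 0.19541900; term = 0.19541900²·(1 − 0.19177783)·3394000/877 = 119.44737.
Private: Wₕ = 0.80458100; term = 0.80458100²·(1 − 0.20644784)·8210000/3887 = 1085.0347.
Sum = 1204.4821.

1204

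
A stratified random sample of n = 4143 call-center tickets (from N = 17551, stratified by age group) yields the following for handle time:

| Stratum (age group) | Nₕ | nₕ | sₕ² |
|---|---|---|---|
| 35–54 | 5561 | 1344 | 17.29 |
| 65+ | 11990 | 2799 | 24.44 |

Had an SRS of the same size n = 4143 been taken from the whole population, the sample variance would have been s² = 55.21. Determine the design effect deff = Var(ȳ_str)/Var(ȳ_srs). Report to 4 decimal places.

Var(ȳ_str) = Σ Wₕ²(1−fₕ)sₕ²/nₕ with Wₕ = Nₕ/17551:
  35–54: (5561/17551)²·(1−1344/5561)·17.29/1344 = 9.7937381 × 10^-4
  65+: (11990/17551)²·(1−2799/11990)·24.44/2799 = 0.0031237518
  → Var(ȳ_str) = 0.0041031256.
Var(ȳ_srs) = (1 − 4143/17551)·55.21/4143 = 0.010180402.
deff = 0.0041031256 / 0.010180402 = 0.4030.

0.4030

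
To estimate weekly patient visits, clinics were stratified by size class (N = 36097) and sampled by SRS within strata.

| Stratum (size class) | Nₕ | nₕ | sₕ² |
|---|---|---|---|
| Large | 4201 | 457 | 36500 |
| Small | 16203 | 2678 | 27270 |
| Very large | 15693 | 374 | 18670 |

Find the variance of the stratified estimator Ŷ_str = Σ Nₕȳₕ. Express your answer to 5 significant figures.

1.5489 × 10^10

Var(Ŷ_str) = Σₕ Nₕ²(1 − fₕ)sₕ²/nₕ.
Large: 4201²·(1 − 457/4201)·36500/457 = 1.2562185 × 10^9.
Small: 16203²·(1 − 2678/16203)·27270/2678 = 2.2315533 × 10^9.
Very large: 15693²·(1 − 374/15693)·18670/374 = 1.200077 × 10^10.
Sum = 1.5488542 × 10^10.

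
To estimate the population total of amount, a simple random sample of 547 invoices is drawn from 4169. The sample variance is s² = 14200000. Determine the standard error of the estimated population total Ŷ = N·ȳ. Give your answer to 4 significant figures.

626100

Var(Ŷ) = N²·Var(ȳ) = N²·(1 − n/N)·s²/n.
f = 547/4169 = 0.13120652; Var(ȳ) = 0.86879348·14200000/547 = 22553.688.
Var(Ŷ) = 4169² · 22553.688 = 3.9199575 × 10^11.
SE(Ŷ) = √(3.9199575 × 10^11) = 626100.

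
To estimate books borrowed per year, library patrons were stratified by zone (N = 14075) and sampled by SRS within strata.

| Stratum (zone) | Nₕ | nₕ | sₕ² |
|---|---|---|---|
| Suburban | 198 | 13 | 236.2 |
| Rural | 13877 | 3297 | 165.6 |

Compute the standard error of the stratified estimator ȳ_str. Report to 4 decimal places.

Var(ȳ_str) = Σₕ Wₕ²(1 − fₕ)sₕ²/nₕ with Wₕ = Nₕ/N, N = 14075.
Suburban: Wₕ = 0.01406750; term = 0.01406750²·(1 − 0.06565657)·236.2/13 = 0.0033595155.
Rural: Wₕ = 0.98593250; term = 0.98593250²·(1 − 0.23758737)·165.6/3297 = 0.03722424.
Sum = 0.040583756.
SE = √(0.040583756) = 0.2015.

0.2015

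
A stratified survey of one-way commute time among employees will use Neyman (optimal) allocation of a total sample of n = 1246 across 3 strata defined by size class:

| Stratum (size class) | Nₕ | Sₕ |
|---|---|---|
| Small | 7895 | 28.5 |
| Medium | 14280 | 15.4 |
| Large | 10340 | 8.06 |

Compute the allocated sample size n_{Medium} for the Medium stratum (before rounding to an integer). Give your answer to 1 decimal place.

518.7

Neyman allocation: nₕ = n·NₕSₕ / Σⱼ NⱼSⱼ.
Σ NⱼSⱼ = 7895·28.5 + 14280·15.4 + 10340·8.06 = 528259.9.
n_{Medium} = 1246·14280·15.4 / 528259.9 = 518.7.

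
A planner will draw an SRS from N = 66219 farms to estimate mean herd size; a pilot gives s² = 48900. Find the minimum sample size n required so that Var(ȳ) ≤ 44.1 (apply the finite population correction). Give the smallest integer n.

Without fpc, n₀ = s²/D = 48900/44.1 = 1108.8435.
With fpc, (1 − n/N)·s²/n ≤ D requires n ≥ n₀/(1 + n₀/N) = 1108.8435/(1 + 1108.8435/66219) = 1090.5816.
Rounding up, n = 1091.

1091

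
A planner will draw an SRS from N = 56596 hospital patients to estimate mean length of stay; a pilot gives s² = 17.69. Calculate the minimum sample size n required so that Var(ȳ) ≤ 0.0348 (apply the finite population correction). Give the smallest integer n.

504

Without fpc, n₀ = s²/D = 17.69/0.0348 = 508.3333.
With fpc, (1 − n/N)·s²/n ≤ D requires n ≥ n₀/(1 + n₀/N) = 508.3333/(1 + 508.3333/56596) = 503.8082.
Rounding up, n = 504.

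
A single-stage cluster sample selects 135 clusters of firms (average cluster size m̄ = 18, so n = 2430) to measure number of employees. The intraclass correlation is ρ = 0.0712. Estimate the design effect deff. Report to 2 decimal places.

2.21

deff = 1 + (18 − 1)·0.0712 = 1 + 1.2104 = 2.2104.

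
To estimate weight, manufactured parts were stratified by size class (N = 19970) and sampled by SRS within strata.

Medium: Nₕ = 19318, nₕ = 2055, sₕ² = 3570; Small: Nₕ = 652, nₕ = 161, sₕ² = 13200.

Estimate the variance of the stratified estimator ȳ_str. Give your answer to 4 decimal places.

Var(ȳ_str) = Σₕ Wₕ²(1 − fₕ)sₕ²/nₕ with Wₕ = Nₕ/N, N = 19970.
Medium: Wₕ = 0.96735103; term = 0.96735103²·(1 − 0.10637747)·3570/2055 = 1.4527092.
Small: Wₕ = 0.03264897; term = 0.03264897²·(1 − 0.24693252)·13200/161 = 0.065814413.
Sum = 1.5185236.

1.5185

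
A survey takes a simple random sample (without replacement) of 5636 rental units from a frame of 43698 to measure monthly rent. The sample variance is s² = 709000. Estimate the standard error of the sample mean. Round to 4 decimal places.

10.4677

Under SRS without replacement, Var(ȳ) = (1 − f)·s²/n with f = n/N = 5636/43698 = 0.12897615.
Var(ȳ) = (1 − 0.12897615)·709000/5636 = 0.87102385·125.79844 = 109.57344.
SE(ȳ) = √(109.57344) = 10.4677.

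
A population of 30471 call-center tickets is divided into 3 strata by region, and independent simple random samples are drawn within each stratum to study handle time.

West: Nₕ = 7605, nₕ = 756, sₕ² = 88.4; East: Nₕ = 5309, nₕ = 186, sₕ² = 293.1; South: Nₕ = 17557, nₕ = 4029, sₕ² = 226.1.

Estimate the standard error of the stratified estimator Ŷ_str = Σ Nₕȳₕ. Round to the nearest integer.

Var(Ŷ_str) = Σₕ Nₕ²(1 − fₕ)sₕ²/nₕ.
West: 7605²·(1 − 756/7605)·88.4/756 = 6.0905548 × 10^6.
East: 5309²·(1 − 186/5309)·293.1/186 = 4.2858795 × 10^7.
South: 17557²·(1 − 4029/17557)·226.1/4029 = 1.3328682 × 10^7.
Sum = 6.2278032 × 10^7.
SE = √(6.2278032 × 10^7) = 7892.

7892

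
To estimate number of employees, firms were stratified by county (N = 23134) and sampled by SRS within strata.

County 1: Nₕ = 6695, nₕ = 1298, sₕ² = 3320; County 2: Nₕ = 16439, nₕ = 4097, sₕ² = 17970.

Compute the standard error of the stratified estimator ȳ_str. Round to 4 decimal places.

1.3548

Var(ȳ_str) = Σₕ Wₕ²(1 − fₕ)sₕ²/nₕ with Wₕ = Nₕ/N, N = 23134.
County 1: Wₕ = 0.28940088; term = 0.28940088²·(1 − 0.19387603)·3320/1298 = 0.1726891.
County 2: Wₕ = 0.71059912; term = 0.71059912²·(1 − 0.24922441)·17970/4097 = 1.662806.
Sum = 1.8354951.
SE = √(1.8354951) = 1.3548.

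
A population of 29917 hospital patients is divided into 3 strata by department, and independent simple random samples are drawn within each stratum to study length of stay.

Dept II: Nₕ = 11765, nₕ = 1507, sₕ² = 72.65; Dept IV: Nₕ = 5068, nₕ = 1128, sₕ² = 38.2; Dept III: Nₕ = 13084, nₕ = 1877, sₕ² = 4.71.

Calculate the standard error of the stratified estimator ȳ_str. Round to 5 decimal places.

Var(ȳ_str) = Σₕ Wₕ²(1 − fₕ)sₕ²/nₕ with Wₕ = Nₕ/N, N = 29917.
Dept II: Wₕ = 0.39325467; term = 0.39325467²·(1 − 0.12809180)·72.65/1507 = 0.0065004124.
Dept IV: Wₕ = 0.16940201; term = 0.16940201²·(1 − 0.22257301)·38.2/1128 = 7.5552877 × 10^-4.
Dept III: Wₕ = 0.43734332; term = 0.43734332²·(1 − 0.14345766)·4.71/1877 = 4.1110282 × 10^-4.
Sum = 0.007667044.
SE = √(0.007667044) = 0.08756.

0.08756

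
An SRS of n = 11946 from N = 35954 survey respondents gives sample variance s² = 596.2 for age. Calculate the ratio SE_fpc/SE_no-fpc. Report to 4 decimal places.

f = n/N = 11946/35954 = 0.33225789.
SE_no-fpc = √(s²/n) = 0.2234008; SE_fpc = √((1−f)s²/n) = 0.18255306.
Ratio = √(1−f) = 0.81715489.

0.8172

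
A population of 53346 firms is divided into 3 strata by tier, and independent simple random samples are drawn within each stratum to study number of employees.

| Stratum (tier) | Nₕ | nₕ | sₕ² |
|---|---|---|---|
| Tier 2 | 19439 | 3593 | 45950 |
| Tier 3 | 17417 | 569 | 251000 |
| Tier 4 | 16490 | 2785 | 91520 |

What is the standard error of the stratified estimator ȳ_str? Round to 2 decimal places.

Var(ȳ_str) = Σₕ Wₕ²(1 − fₕ)sₕ²/nₕ with Wₕ = Nₕ/N, N = 53346.
Tier 2: Wₕ = 0.36439471; term = 0.36439471²·(1 − 0.18483461)·45950/3593 = 1.3842615.
Tier 3: Wₕ = 0.32649121; term = 0.32649121²·(1 − 0.03266923)·251000/569 = 45.486177.
Tier 4: Wₕ = 0.30911409; term = 0.30911409²·(1 − 0.16889024)·91520/2785 = 2.6096772.
Sum = 49.480116.
SE = √(49.480116) = 7.03.

7.03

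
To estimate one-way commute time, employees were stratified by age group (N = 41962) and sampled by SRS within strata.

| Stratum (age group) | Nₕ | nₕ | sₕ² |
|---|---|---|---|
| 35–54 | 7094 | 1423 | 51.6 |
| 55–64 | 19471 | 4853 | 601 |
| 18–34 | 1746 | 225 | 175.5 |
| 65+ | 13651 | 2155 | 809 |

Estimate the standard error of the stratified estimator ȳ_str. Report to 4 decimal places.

0.2355

Var(ȳ_str) = Σₕ Wₕ²(1 − fₕ)sₕ²/nₕ with Wₕ = Nₕ/N, N = 41962.
35–54: Wₕ = 0.16905772; term = 0.16905772²·(1 − 0.20059205)·51.6/1423 = 8.2848238 × 10^-4.
55–64: Wₕ = 0.46401506; term = 0.46401506²·(1 − 0.24924246)·601/4853 = 0.020018339.
18–34: Wₕ = 0.04160907; term = 0.04160907²·(1 − 0.12886598)·175.5/225 = 0.0011764018.
65+: Wₕ = 0.32531814; term = 0.32531814²·(1 − 0.15786389)·809/2155 = 0.03345801.
Sum = 0.055481233.
SE = √(0.055481233) = 0.2355.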